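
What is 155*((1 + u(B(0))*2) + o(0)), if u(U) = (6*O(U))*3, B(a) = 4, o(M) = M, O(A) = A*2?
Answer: 44795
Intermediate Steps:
O(A) = 2*A
u(U) = 36*U (u(U) = (6*(2*U))*3 = (12*U)*3 = 36*U)
155*((1 + u(B(0))*2) + o(0)) = 155*((1 + (36*4)*2) + 0) = 155*((1 + 144*2) + 0) = 155*((1 + 288) + 0) = 155*(289 + 0) = 155*289 = 44795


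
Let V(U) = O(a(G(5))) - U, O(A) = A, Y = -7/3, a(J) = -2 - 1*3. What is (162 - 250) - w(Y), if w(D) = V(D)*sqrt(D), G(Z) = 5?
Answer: -88 + 8*I*sqrt(21)/9 ≈ -88.0 + 4.0734*I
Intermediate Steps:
a(J) = -5 (a(J) = -2 - 3 = -5)
Y = -7/3 (Y = -7*1/3 = -7/3 ≈ -2.3333)
V(U) = -5 - U
w(D) = sqrt(D)*(-5 - D) (w(D) = (-5 - D)*sqrt(D) = sqrt(D)*(-5 - D))
(162 - 250) - w(Y) = (162 - 250) - sqrt(-7/3)*(-5 - 1*(-7/3)) = -88 - I*sqrt(21)/3*(-5 + 7/3) = -88 - I*sqrt(21)/3*(-8)/3 = -88 - (-8)*I*sqrt(21)/9 = -88 + 8*I*sqrt(21)/9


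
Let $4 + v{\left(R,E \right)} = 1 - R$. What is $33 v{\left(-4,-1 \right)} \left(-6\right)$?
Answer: $-198$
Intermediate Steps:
$v{\left(R,E \right)} = -3 - R$ ($v{\left(R,E \right)} = -4 - \left(-1 + R\right) = -3 - R$)
$33 v{\left(-4,-1 \right)} \left(-6\right) = 33 \left(-3 - -4\right) \left(-6\right) = 33 \left(-3 + 4\right) \left(-6\right) = 33 \cdot 1 \left(-6\right) = 33 \left(-6\right) = -198$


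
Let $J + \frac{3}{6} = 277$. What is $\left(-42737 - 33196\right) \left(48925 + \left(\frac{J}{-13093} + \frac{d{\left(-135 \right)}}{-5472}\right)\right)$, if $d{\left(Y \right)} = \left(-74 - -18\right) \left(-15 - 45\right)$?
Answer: $- \frac{1848325772573709}{497534} \approx -3.715 \cdot 10^{9}$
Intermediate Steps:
$J = \frac{553}{2}$ ($J = - \frac{1}{2} + 277 = \frac{553}{2} \approx 276.5$)
$d{\left(Y \right)} = 3360$ ($d{\left(Y \right)} = \left(-74 + \left(-9 + 27\right)\right) \left(-60\right) = \left(-74 + 18\right) \left(-60\right) = \left(-56\right) \left(-60\right) = 3360$)
$\left(-42737 - 33196\right) \left(48925 + \left(\frac{J}{-13093} + \frac{d{\left(-135 \right)}}{-5472}\right)\right) = \left(-42737 - 33196\right) \left(48925 + \left(\frac{553}{2 \left(-13093\right)} + \frac{3360}{-5472}\right)\right) = - 75933 \left(48925 + \left(\frac{553}{2} \left(- \frac{1}{13093}\right) + 3360 \left(- \frac{1}{5472}\right)\right)\right) = - 75933 \left(48925 - \frac{948031}{1492602}\right) = \left(-75933\right) \frac{73024604819}{1492602} = - \frac{1848325772573709}{497534}$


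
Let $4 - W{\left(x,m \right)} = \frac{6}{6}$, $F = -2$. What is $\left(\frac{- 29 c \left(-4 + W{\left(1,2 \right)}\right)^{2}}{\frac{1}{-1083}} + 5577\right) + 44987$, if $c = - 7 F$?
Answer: $490262$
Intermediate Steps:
$c = 14$ ($c = \left(-7\right) \left(-2\right) = 14$)
$W{\left(x,m \right)} = 3$ ($W{\left(x,m \right)} = 4 - \frac{6}{6} = 4 - 6 \cdot \frac{1}{6} = 4 - 1 = 3$)
$\left(\frac{- 29 c \left(-4 + W{\left(1,2 \right)}\right)^{2}}{\frac{1}{-1083}} + 5577\right) + 44987 = \left(\frac{\left(-29\right) 14 \left(-4 + 3\right)^{2}}{\frac{1}{-1083}} + 5577\right) + 44987 = \left(\frac{\left(-406\right) \left(-1\right)^{2}}{- \frac{1}{1083}} + 5577\right) + 44987 = \left(\left(-406\right) 1 \left(-1083\right) + 5577\right) + 44987 = \left(\left(-406\right) \left(-1083\right) + 5577\right) + 44987 = \left(439698 + 5577\right) + 44987 = 445275 + 44987 = 490262$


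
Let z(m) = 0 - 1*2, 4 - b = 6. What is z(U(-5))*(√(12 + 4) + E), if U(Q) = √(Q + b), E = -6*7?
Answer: 76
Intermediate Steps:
b = -2 (b = 4 - 1*6 = 4 - 6 = -2)
E = -42
U(Q) = √(-2 + Q) (U(Q) = √(Q - 2) = √(-2 + Q))
z(m) = -2 (z(m) = 0 - 2 = -2)
z(U(-5))*(√(12 + 4) + E) = -2*(√(12 + 4) - 42) = -2*(√16 - 42) = -2*(4 - 42) = -2*(-38) = 76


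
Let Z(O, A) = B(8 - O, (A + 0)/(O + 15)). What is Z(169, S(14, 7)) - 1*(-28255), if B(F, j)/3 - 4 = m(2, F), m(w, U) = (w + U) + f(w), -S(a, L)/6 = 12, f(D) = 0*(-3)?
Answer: 27790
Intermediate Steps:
f(D) = 0
S(a, L) = -72 (S(a, L) = -6*12 = -72)
m(w, U) = U + w (m(w, U) = (w + U) + 0 = (U + w) + 0 = U + w)
B(F, j) = 18 + 3*F (B(F, j) = 12 + 3*(F + 2) = 12 + 3*(2 + F) = 12 + (6 + 3*F) = 18 + 3*F)
Z(O, A) = 42 - 3*O (Z(O, A) = 18 + 3*(8 - O) = 18 + (24 - 3*O) = 42 - 3*O)
Z(169, S(14, 7)) - 1*(-28255) = (42 - 3*169) - 1*(-28255) = (42 - 507) + 28255 = -465 + 28255 = 27790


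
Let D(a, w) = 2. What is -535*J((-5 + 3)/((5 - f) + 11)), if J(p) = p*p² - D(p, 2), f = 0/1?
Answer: 548375/512 ≈ 1071.0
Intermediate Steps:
f = 0 (f = 0*1 = 0)
J(p) = -2 + p³ (J(p) = p*p² - 1*2 = p³ - 2 = -2 + p³)
-535*J((-5 + 3)/((5 - f) + 11)) = -535*(-2 + ((-5 + 3)/((5 - 1*0) + 11))³) = -535*(-2 + (-2/((5 + 0) + 11))³) = -535*(-2 + (-2/(5 + 11))³) = -535*(-2 + (-2/16)³) = -535*(-2 + (-2*1/16)³) = -535*(-2 + (-⅛)³) = -535*(-2 - 1/512) = -535*(-1025/512) = 548375/512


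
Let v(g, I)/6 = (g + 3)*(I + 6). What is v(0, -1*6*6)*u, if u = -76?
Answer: 41040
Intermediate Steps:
v(g, I) = 6*(3 + g)*(6 + I) (v(g, I) = 6*((g + 3)*(I + 6)) = 6*((3 + g)*(6 + I)) = 6*(3 + g)*(6 + I))
v(0, -1*6*6)*u = (108 + 18*(-1*6*6) + 36*0 + 6*(-1*6*6)*0)*(-76) = (108 + 18*(-6*6) + 0 + 6*(-6*6)*0)*(-76) = (108 + 18*(-36) + 0 + 6*(-36)*0)*(-76) = (108 - 648 + 0 + 0)*(-76) = -540*(-76) = 41040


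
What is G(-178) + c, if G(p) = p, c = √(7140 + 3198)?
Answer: -178 + √10338 ≈ -76.324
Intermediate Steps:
c = √10338 ≈ 101.68
G(-178) + c = -178 + √10338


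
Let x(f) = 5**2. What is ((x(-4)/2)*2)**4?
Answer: 390625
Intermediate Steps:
x(f) = 25
((x(-4)/2)*2)**4 = ((25/2)*2)**4 = 25**4 = 390625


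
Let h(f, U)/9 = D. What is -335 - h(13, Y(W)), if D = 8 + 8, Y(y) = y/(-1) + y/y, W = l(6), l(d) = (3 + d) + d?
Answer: -479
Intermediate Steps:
l(d) = 3 + 2*d
W = 15 (W = 3 + 2*6 = 3 + 12 = 15)
Y(y) = 1 - y (Y(y) = y*(-1) + 1 = -y + 1 = 1 - y)
D = 16
h(f, U) = 144 (h(f, U) = 9*16 = 144)
-335 - h(13, Y(W)) = -335 - 1*144 = -335 - 144 = -479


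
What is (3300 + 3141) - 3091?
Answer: 3350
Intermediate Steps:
(3300 + 3141) - 3091 = 6441 - 3091 = 3350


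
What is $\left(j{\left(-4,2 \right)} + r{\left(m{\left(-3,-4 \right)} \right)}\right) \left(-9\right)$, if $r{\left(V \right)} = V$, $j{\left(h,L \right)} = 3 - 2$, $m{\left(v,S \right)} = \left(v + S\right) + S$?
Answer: $90$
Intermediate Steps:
$m{\left(v,S \right)} = v + 2 S$ ($m{\left(v,S \right)} = \left(S + v\right) + S = v + 2 S$)
$j{\left(h,L \right)} = 1$
$\left(j{\left(-4,2 \right)} + r{\left(m{\left(-3,-4 \right)} \right)}\right) \left(-9\right) = \left(1 + \left(-3 + 2 \left(-4\right)\right)\right) \left(-9\right) = \left(1 - 11\right) \left(-9\right) = \left(-10\right) \left(-9\right) = 90$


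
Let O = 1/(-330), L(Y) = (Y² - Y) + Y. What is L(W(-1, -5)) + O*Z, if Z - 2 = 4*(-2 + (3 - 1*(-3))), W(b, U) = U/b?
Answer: 1372/55 ≈ 24.945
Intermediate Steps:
L(Y) = Y²
O = -1/330 ≈ -0.0030303
Z = 18 (Z = 2 + 4*(-2 + (3 - 1*(-3))) = 2 + 4*(-2 + (3 + 3)) = 2 + 4*(-2 + 6) = 2 + 4*4 = 2 + 16 = 18)
L(W(-1, -5)) + O*Z = (-5/(-1))² - 1/330*18 = (-5*(-1))² - 3/55 = 5² - 3/55 = 25 - 3/55 = 1372/55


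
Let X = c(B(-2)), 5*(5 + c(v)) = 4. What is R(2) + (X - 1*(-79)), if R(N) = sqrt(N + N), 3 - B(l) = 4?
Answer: 384/5 ≈ 76.800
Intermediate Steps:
B(l) = -1 (B(l) = 3 - 1*4 = 3 - 4 = -1)
R(N) = sqrt(2)*sqrt(N) (R(N) = sqrt(2*N) = sqrt(2)*sqrt(N))
c(v) = -21/5 (c(v) = -5 + (1/5)*4 = -5 + 4/5 = -21/5)
X = -21/5 ≈ -4.2000
R(2) + (X - 1*(-79)) = sqrt(2)*sqrt(2) + (-21/5 - 1*(-79)) = 2 + (-21/5 + 79) = 2 + 374/5 = 384/5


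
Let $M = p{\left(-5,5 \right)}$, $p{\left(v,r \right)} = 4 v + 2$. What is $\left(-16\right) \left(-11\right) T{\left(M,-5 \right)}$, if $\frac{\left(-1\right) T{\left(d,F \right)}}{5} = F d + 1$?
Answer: $-80080$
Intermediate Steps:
$p{\left(v,r \right)} = 2 + 4 v$
$M = -18$ ($M = 2 + 4 \left(-5\right) = 2 - 20 = -18$)
$T{\left(d,F \right)} = -5 - 5 F d$ ($T{\left(d,F \right)} = - 5 \left(F d + 1\right) = - 5 \left(1 + F d\right) = -5 - 5 F d$)
$\left(-16\right) \left(-11\right) T{\left(M,-5 \right)} = \left(-16\right) \left(-11\right) \left(-5 - \left(-25\right) \left(-18\right)\right) = 176 \left(-5 - 450\right) = 176 \left(-455\right) = -80080$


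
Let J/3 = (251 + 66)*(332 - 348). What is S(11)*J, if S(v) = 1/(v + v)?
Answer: -7608/11 ≈ -691.64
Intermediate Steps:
J = -15216 (J = 3*((251 + 66)*(332 - 348)) = 3*(317*(-16)) = 3*(-5072) = -15216)
S(v) = 1/(2*v)
S(11)*J = ((½)/11)*(-15216) = ((½)*(1/11))*(-15216) = (1/22)*(-15216) = -7608/11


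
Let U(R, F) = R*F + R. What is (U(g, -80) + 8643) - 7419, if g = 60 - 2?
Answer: -3358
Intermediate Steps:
g = 58
U(R, F) = R + F*R (U(R, F) = F*R + R = R + F*R)
(U(g, -80) + 8643) - 7419 = (58*(1 - 80) + 8643) - 7419 = (58*(-79) + 8643) - 7419 = (-4582 + 8643) - 7419 = 4061 - 7419 = -3358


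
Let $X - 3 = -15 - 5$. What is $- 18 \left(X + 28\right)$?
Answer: $-198$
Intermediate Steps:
$X = -17$ ($X = 3 - 20 = -17$)
$- 18 \left(X + 28\right) = - 18 \left(-17 + 28\right) = \left(-18\right) 11 = -198$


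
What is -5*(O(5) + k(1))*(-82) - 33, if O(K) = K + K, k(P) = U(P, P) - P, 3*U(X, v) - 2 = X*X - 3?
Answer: 3657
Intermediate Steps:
U(X, v) = -1/3 + X**2/3 (U(X, v) = 2/3 + (X*X - 3)/3 = 2/3 + (X**2 - 3)/3 = 2/3 + (-3 + X**2)/3 = 2/3 + (-1 + X**2/3) = -1/3 + X**2/3)
k(P) = -1/3 - P + P**2/3 (k(P) = (-1/3 + P**2/3) - P = -1/3 - P + P**2/3)
O(K) = 2*K
-5*(O(5) + k(1))*(-82) - 33 = -5*(2*5 + (-1/3 - 1*1 + (1/3)*1**2))*(-82) - 33 = -5*(10 + (-1/3 - 1 + (1/3)*1))*(-82) - 33 = -5*(10 + (-1/3 - 1 + 1/3))*(-82) - 33 = -5*(10 - 1)*(-82) - 33 = -5*9*(-82) - 33 = -45*(-82) - 33 = 3690 - 33 = 3657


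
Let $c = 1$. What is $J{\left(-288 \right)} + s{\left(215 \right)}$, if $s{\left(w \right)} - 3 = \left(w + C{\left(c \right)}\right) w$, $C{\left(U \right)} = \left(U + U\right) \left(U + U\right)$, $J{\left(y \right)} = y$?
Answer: $46800$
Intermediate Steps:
$C{\left(U \right)} = 4 U^{2}$ ($C{\left(U \right)} = 2 U 2 U = 4 U^{2}$)
$s{\left(w \right)} = 3 + w \left(4 + w\right)$ ($s{\left(w \right)} = 3 + \left(w + 4 \cdot 1^{2}\right) w = 3 + \left(w + 4 \cdot 1\right) w = 3 + \left(w + 4\right) w = 3 + \left(4 + w\right) w = 3 + w \left(4 + w\right)$)
$J{\left(-288 \right)} + s{\left(215 \right)} = -288 + \left(3 + 215^{2} + 4 \cdot 215\right) = -288 + \left(3 + 46225 + 860\right) = -288 + 47088 = 46800$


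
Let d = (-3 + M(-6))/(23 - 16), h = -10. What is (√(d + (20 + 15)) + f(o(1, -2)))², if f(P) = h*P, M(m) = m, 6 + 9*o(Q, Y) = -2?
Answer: 63916/567 + 320*√413/63 ≈ 215.95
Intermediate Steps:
o(Q, Y) = -8/9 (o(Q, Y) = -⅔ + (⅑)*(-2) = -⅔ - 2/9 = -8/9)
f(P) = -10*P
d = -9/7 (d = (-3 - 6)/(23 - 16) = -9/7 ≈ -1.2857)
(√(d + (20 + 15)) + f(o(1, -2)))² = (√(-9/7 + (20 + 15)) - 10*(-8/9))² = (√(-9/7 + 35) + 80/9)² = (√(236/7) + 80/9)² = (2*√413/7 + 80/9)² = (80/9 + 2*√413/7)²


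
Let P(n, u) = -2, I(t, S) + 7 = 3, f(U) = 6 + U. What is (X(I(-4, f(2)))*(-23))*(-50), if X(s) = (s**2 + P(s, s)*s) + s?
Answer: 23000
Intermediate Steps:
I(t, S) = -4 (I(t, S) = -7 + 3 = -4)
X(s) = s**2 - s (X(s) = (s**2 - 2*s) + s = s**2 - s)
(X(I(-4, f(2)))*(-23))*(-50) = (-4*(-1 - 4)*(-23))*(-50) = (-4*(-5)*(-23))*(-50) = (20*(-23))*(-50) = -460*(-50) = 23000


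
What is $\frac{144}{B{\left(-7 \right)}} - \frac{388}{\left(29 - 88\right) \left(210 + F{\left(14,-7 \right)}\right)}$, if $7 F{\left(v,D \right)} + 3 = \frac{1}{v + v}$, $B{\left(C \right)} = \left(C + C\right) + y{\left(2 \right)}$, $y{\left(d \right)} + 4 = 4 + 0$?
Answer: $- \frac{173962760}{16964801} \approx -10.254$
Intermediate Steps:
$y{\left(d \right)} = 0$ ($y{\left(d \right)} = -4 + \left(4 + 0\right) = -4 + 4 = 0$)
$B{\left(C \right)} = 2 C$ ($B{\left(C \right)} = \left(C + C\right) + 0 = 2 C + 0 = 2 C$)
$F{\left(v,D \right)} = - \frac{3}{7} + \frac{1}{14 v}$ ($F{\left(v,D \right)} = - \frac{3}{7} + \frac{1}{7 \left(v + v\right)} = - \frac{3}{7} + \frac{1}{7 \cdot 2 v} = - \frac{3}{7} + \frac{\frac{1}{2} \frac{1}{v}}{7} = - \frac{3}{7} + \frac{1}{14 v}$)
$\frac{144}{B{\left(-7 \right)}} - \frac{388}{\left(29 - 88\right) \left(210 + F{\left(14,-7 \right)}\right)} = \frac{144}{2 \left(-7\right)} - \frac{388}{\left(29 - 88\right) \left(210 + \frac{1 - 84}{14 \cdot 14}\right)} = \frac{144}{-14} - \frac{388}{\left(-59\right) \left(210 + \frac{1}{14} \cdot \frac{1}{14} \left(1 - 84\right)\right)} = 144 \left(- \frac{1}{14}\right) - \frac{388}{\left(-59\right) \left(210 + \frac{1}{14} \cdot \frac{1}{14} \left(-83\right)\right)} = - \frac{72}{7} - \frac{388}{\left(-59\right) \left(210 - \frac{83}{196}\right)} = - \frac{72}{7} - \frac{388}{\left(-59\right) \frac{41077}{196}} = - \frac{72}{7} - \frac{388}{- \frac{2423543}{196}} = - \frac{72}{7} - - \frac{76048}{2423543} = - \frac{72}{7} + \frac{76048}{2423543} = - \frac{173962760}{16964801}$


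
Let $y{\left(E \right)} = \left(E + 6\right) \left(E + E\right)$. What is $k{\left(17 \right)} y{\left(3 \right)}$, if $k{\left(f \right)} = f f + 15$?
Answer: $16416$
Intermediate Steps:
$k{\left(f \right)} = 15 + f^{2}$ ($k{\left(f \right)} = f^{2} + 15 = 15 + f^{2}$)
$y{\left(E \right)} = 2 E \left(6 + E\right)$ ($y{\left(E \right)} = \left(6 + E\right) 2 E = 2 E \left(6 + E\right)$)
$k{\left(17 \right)} y{\left(3 \right)} = \left(15 + 17^{2}\right) 2 \cdot 3 \left(6 + 3\right) = \left(15 + 289\right) 2 \cdot 3 \cdot 9 = 304 \cdot 54 = 16416$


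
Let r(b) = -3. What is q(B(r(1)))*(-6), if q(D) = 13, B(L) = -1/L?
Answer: -78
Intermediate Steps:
q(B(r(1)))*(-6) = 13*(-6) = -78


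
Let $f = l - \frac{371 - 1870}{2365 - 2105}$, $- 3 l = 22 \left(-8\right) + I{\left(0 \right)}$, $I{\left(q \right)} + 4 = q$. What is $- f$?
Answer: $- \frac{17099}{260} \approx -65.765$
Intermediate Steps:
$I{\left(q \right)} = -4 + q$
$l = 60$ ($l = - \frac{22 \left(-8\right) + \left(-4 + 0\right)}{3} = - \frac{-176 - 4}{3} = \left(- \frac{1}{3}\right) \left(-180\right) = 60$)
$f = \frac{17099}{260}$ ($f = 60 - \frac{371 - 1870}{2365 - 2105} = 60 - - \frac{1499}{260} = 60 + \frac{1499}{260} = \frac{17099}{260} \approx 65.765$)
$- f = \left(-1\right) \frac{17099}{260} = - \frac{17099}{260}$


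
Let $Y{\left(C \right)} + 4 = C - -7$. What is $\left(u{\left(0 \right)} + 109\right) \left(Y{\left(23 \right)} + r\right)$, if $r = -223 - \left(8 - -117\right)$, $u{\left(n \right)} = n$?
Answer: $-35098$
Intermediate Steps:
$Y{\left(C \right)} = 3 + C$ ($Y{\left(C \right)} = -4 + \left(C - -7\right) = -4 + \left(C + 7\right) = -4 + \left(7 + C\right) = 3 + C$)
$r = -348$ ($r = -223 - \left(8 + 117\right) = -223 - 125 = -348$)
$\left(u{\left(0 \right)} + 109\right) \left(Y{\left(23 \right)} + r\right) = \left(0 + 109\right) \left(\left(3 + 23\right) - 348\right) = 109 \left(26 - 348\right) = 109 \left(-322\right) = -35098$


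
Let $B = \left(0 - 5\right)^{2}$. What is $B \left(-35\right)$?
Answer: $-875$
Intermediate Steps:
$B = 25$ ($B = \left(-5\right)^{2} = 25$)
$B \left(-35\right) = 25 \left(-35\right) = -875$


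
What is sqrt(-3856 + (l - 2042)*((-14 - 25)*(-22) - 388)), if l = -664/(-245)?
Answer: 2*I*sqrt(11788447)/7 ≈ 980.98*I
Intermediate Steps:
l = 664/245 (l = -664*(-1/245) = 664/245 ≈ 2.7102)
sqrt(-3856 + (l - 2042)*((-14 - 25)*(-22) - 388)) = sqrt(-3856 + (664/245 - 2042)*((-14 - 25)*(-22) - 388)) = sqrt(-3856 - 499626*(-39*(-22) - 388)/245) = sqrt(-3856 - 499626*(858 - 388)/245) = sqrt(-3856 - 499626/245*470) = sqrt(-3856 - 46964844/49) = sqrt(-47153788/49) = 2*I*sqrt(11788447)/7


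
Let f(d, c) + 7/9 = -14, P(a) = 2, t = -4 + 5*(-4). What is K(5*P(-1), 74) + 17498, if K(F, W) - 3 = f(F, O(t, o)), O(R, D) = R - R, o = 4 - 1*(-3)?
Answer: 157376/9 ≈ 17486.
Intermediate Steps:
t = -24 (t = -4 - 20 = -24)
o = 7 (o = 4 + 3 = 7)
O(R, D) = 0
f(d, c) = -133/9 (f(d, c) = -7/9 - 14 = -133/9)
K(F, W) = -106/9 (K(F, W) = 3 - 133/9 = -106/9)
K(5*P(-1), 74) + 17498 = -106/9 + 17498 = 157376/9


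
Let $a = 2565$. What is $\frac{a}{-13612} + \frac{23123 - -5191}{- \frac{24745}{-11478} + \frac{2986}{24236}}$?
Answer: $\frac{13401510719160303}{1078739307292} \approx 12423.0$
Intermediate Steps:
$\frac{a}{-13612} + \frac{23123 - -5191}{- \frac{24745}{-11478} + \frac{2986}{24236}} = \frac{2565}{-13612} + \frac{23123 - -5191}{- \frac{24745}{-11478} + \frac{2986}{24236}} = 2565 \left(- \frac{1}{13612}\right) + \frac{23123 + 5191}{\left(-24745\right) \left(- \frac{1}{11478}\right) + 2986 \cdot \frac{1}{24236}} = - \frac{2565}{13612} + \frac{28314}{\frac{24745}{11478} + \frac{1493}{12118}} = - \frac{2565}{13612} + \frac{28314}{\frac{79249141}{34772601}} = - \frac{2565}{13612} + 28314 \cdot \frac{34772601}{79249141} = - \frac{2565}{13612} + \frac{984551424714}{79249141} = \frac{13401510719160303}{1078739307292}$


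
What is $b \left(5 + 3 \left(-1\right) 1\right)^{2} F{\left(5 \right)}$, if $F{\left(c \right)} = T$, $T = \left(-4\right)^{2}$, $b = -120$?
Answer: $-7680$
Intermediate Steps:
$T = 16$
$F{\left(c \right)} = 16$
$b \left(5 + 3 \left(-1\right) 1\right)^{2} F{\left(5 \right)} = - 120 \left(5 + 3 \left(-1\right) 1\right)^{2} \cdot 16 = - 120 \left(5 - 3\right)^{2} \cdot 16 = - 120 \cdot 2^{2} \cdot 16 = \left(-120\right) 4 \cdot 16 = \left(-480\right) 16 = -7680$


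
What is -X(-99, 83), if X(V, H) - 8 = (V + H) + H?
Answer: -75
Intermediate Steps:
X(V, H) = 8 + V + 2*H (X(V, H) = 8 + ((V + H) + H) = 8 + ((H + V) + H) = 8 + (V + 2*H) = 8 + V + 2*H)
-X(-99, 83) = -(8 - 99 + 2*83) = -(8 - 99 + 166) = -1*75 = -75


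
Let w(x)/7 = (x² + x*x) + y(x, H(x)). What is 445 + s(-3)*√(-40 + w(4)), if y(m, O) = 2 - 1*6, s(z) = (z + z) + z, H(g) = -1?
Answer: 445 - 18*√39 ≈ 332.59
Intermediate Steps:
s(z) = 3*z (s(z) = 2*z + z = 3*z)
y(m, O) = -4 (y(m, O) = 2 - 6 = -4)
w(x) = -28 + 14*x² (w(x) = 7*((x² + x*x) - 4) = 7*((x² + x²) - 4) = 7*(2*x² - 4) = 7*(-4 + 2*x²) = -28 + 14*x²)
445 + s(-3)*√(-40 + w(4)) = 445 + (3*(-3))*√(-40 + (-28 + 14*4²)) = 445 - 9*√(-40 + (-28 + 14*16)) = 445 - 9*√(-40 + (-28 + 224)) = 445 - 9*√(-40 + 196) = 445 - 18*√39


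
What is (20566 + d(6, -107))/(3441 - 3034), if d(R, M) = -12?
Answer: 20554/407 ≈ 50.501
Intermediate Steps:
(20566 + d(6, -107))/(3441 - 3034) = (20566 - 12)/(3441 - 3034) = 20554/407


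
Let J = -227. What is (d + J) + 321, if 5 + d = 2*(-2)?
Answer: 85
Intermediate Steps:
d = -9 (d = -5 + 2*(-2) = -5 - 4 = -9)
(d + J) + 321 = (-9 - 227) + 321 = -236 + 321 = 85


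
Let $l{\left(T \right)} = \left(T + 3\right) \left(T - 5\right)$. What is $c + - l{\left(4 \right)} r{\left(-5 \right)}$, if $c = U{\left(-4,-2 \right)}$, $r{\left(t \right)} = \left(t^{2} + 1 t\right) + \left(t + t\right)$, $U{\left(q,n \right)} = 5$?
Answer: $75$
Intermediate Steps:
$l{\left(T \right)} = \left(-5 + T\right) \left(3 + T\right)$ ($l{\left(T \right)} = \left(3 + T\right) \left(-5 + T\right) = \left(-5 + T\right) \left(3 + T\right)$)
$r{\left(t \right)} = t^{2} + 3 t$ ($r{\left(t \right)} = \left(t^{2} + t\right) + 2 t = \left(t + t^{2}\right) + 2 t = t^{2} + 3 t$)
$c = 5$
$c + - l{\left(4 \right)} r{\left(-5 \right)} = 5 + - (-15 + 4^{2} - 8) \left(- 5 \left(3 - 5\right)\right) = 5 + - (-15 + 16 - 8) \left(\left(-5\right) \left(-2\right)\right) = 5 + \left(-1\right) \left(-7\right) 10 = 5 + 7 \cdot 10 = 5 + 70 = 75$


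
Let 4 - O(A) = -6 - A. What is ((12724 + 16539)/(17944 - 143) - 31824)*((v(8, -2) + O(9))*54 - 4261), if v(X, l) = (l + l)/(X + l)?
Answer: 1852922588231/17801 ≈ 1.0409e+8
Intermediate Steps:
O(A) = 10 + A (O(A) = 4 - (-6 - A) = 4 + (6 + A) = 10 + A)
v(X, l) = 2*l/(X + l) (v(X, l) = (2*l)/(X + l) = 2*l/(X + l))
((12724 + 16539)/(17944 - 143) - 31824)*((v(8, -2) + O(9))*54 - 4261) = ((12724 + 16539)/(17944 - 143) - 31824)*((2*(-2)/(8 - 2) + (10 + 9))*54 - 4261) = (29263/17801 - 31824)*((2*(-2)/6 + 19)*54 - 4261) = (29263*(1/17801) - 31824)*((2*(-2)*(⅙) + 19)*54 - 4261) = (29263/17801 - 31824)*((-⅔ + 19)*54 - 4261) = -566469761*((55/3)*54 - 4261)/17801 = -566469761*(990 - 4261)/17801 = -566469761/17801*(-3271) = 1852922588231/17801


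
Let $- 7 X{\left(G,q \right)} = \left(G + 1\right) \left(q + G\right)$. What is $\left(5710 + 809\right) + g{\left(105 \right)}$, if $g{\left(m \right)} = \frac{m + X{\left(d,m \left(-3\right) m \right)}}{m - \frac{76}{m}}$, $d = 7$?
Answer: $\frac{75355716}{10949} \approx 6882.4$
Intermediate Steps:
$X{\left(G,q \right)} = - \frac{\left(1 + G\right) \left(G + q\right)}{7}$ ($X{\left(G,q \right)} = - \frac{\left(G + 1\right) \left(q + G\right)}{7} = - \frac{\left(1 + G\right) \left(G + q\right)}{7}$)
$g{\left(m \right)} = \frac{-8 + m + \frac{24 m^{2}}{7}}{m - \frac{76}{m}}$ ($g{\left(m \right)} = \frac{m - \left(1 + 7 + \frac{8 m \left(-3\right) m}{7}\right)}{m - \frac{76}{m}} = \frac{m - \left(8 + \frac{8 \left(- 3 m\right) m}{7}\right)}{m - \frac{76}{m}} = \frac{m - \left(8 + \frac{8}{7} \left(-3\right) m^{2}\right)}{m - \frac{76}{m}} = \frac{m + \left(-1 + \frac{3 m^{2}}{7} - 7 + 3 m^{2}\right)}{m - \frac{76}{m}} = \frac{m + \left(-8 + \frac{24 m^{2}}{7}\right)}{m - \frac{76}{m}} = \frac{-8 + m + \frac{24 m^{2}}{7}}{m - \frac{76}{m}}$)
$\left(5710 + 809\right) + g{\left(105 \right)} = \left(5710 + 809\right) + \frac{1}{7} \cdot 105 \frac{1}{-76 + 105^{2}} \left(-56 + 7 \cdot 105 + 24 \cdot 105^{2}\right) = 6519 + \frac{1}{7} \cdot 105 \frac{1}{-76 + 11025} \left(-56 + 735 + 24 \cdot 11025\right) = 6519 + \frac{1}{7} \cdot 105 \cdot \frac{1}{10949} \left(-56 + 735 + 264600\right) = 6519 + \frac{1}{7} \cdot 105 \cdot \frac{1}{10949} \cdot 265279 = 6519 + \frac{3979185}{10949} = \frac{75355716}{10949}$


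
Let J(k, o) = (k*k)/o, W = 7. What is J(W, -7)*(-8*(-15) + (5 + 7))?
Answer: -924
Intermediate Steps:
J(k, o) = k²/o
J(W, -7)*(-8*(-15) + (5 + 7)) = (7²/(-7))*(-8*(-15) + (5 + 7)) = (49*(-⅐))*(120 + 12) = -7*132 = -924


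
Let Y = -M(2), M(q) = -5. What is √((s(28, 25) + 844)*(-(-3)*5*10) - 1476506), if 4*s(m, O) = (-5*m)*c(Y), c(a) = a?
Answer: 2*I*√344039 ≈ 1173.1*I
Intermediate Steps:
Y = 5 (Y = -1*(-5) = 5)
s(m, O) = -25*m/4 (s(m, O) = (-5*m*5)/4 = (-25*m)/4 = -25*m/4)
√((s(28, 25) + 844)*(-(-3)*5*10) - 1476506) = √((-25/4*28 + 844)*(-(-3)*5*10) - 1476506) = √((-175 + 844)*(-3*(-5)*10) - 1476506) = √(669*(15*10) - 1476506) = √(669*150 - 1476506) = √(100350 - 1476506) = √(-1376156) = 2*I*√344039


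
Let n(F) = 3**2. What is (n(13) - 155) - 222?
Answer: -368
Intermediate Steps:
n(F) = 9
(n(13) - 155) - 222 = (9 - 155) - 222 = -146 - 222 = -368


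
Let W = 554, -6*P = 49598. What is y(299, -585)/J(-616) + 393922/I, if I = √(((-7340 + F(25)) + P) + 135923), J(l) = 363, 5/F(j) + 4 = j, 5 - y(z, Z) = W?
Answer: -183/121 + 393922*√53059755/2526655 ≈ 1134.1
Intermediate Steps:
P = -24799/3 (P = -⅙*49598 = -24799/3 ≈ -8266.3)
y(z, Z) = -549 (y(z, Z) = 5 - 1*554 = 5 - 554 = -549)
F(j) = 5/(-4 + j)
I = √53059755/21 (I = √(((-7340 + 5/(-4 + 25)) - 24799/3) + 135923) = √(((-7340 + 5/21) - 24799/3) + 135923) = √((-154135/21 - 24799/3) + 135923) = √(-327728/21 + 135923) = √(2526655/21) = √53059755/21 ≈ 346.87)
y(299, -585)/J(-616) + 393922/I = -549/363 + 393922/((√53059755/21)) = -549*1/363 + 393922*(√53059755/2526655) = -183/121 + 393922*√53059755/2526655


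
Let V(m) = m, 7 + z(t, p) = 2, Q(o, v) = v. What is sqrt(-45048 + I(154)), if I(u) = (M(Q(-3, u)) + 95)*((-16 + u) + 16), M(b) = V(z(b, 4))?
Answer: 2*I*sqrt(7797) ≈ 176.6*I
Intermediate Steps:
z(t, p) = -5 (z(t, p) = -7 + 2 = -5)
M(b) = -5
I(u) = 90*u (I(u) = (-5 + 95)*((-16 + u) + 16) = 90*u)
sqrt(-45048 + I(154)) = sqrt(-45048 + 90*154) = sqrt(-45048 + 13860) = sqrt(-31188) = 2*I*sqrt(7797)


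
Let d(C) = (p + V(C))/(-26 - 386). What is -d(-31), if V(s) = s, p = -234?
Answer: -265/412 ≈ -0.64320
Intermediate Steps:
d(C) = 117/206 - C/412 (d(C) = (-234 + C)/(-26 - 386) = (-234 + C)/(-412) = (-234 + C)*(-1/412) = 117/206 - C/412)
-d(-31) = -(117/206 - 1/412*(-31)) = -(117/206 + 31/412) = -1*265/412 = -265/412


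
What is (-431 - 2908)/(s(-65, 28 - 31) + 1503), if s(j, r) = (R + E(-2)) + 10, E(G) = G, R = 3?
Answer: -3339/1514 ≈ -2.2054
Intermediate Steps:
s(j, r) = 11 (s(j, r) = (3 - 2) + 10 = 1 + 10 = 11)
(-431 - 2908)/(s(-65, 28 - 31) + 1503) = (-431 - 2908)/(11 + 1503) = -3339/1514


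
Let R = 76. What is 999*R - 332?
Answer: 75592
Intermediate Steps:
999*R - 332 = 999*76 - 332 = 75924 - 332 = 75592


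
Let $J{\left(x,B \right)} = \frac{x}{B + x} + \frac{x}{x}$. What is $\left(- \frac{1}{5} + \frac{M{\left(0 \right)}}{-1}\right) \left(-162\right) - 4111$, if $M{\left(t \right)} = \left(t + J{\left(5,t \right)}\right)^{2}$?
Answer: $- \frac{17153}{5} \approx -3430.6$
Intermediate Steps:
$J{\left(x,B \right)} = 1 + \frac{x}{B + x}$ ($J{\left(x,B \right)} = \frac{x}{B + x} + 1 = 1 + \frac{x}{B + x}$)
$M{\left(t \right)} = \left(t + \frac{10 + t}{5 + t}\right)^{2}$ ($M{\left(t \right)} = \left(t + \frac{t + 2 \cdot 5}{t + 5}\right)^{2} = \left(t + \frac{t + 10}{5 + t}\right)^{2} = \left(t + \frac{10 + t}{5 + t}\right)^{2}$)
$\left(- \frac{1}{5} + \frac{M{\left(0 \right)}}{-1}\right) \left(-162\right) - 4111 = \left(- \frac{1}{5} + \frac{\frac{1}{\left(5 + 0\right)^{2}} \left(10 + 0 + 0 \left(5 + 0\right)\right)^{2}}{-1}\right) \left(-162\right) - 4111 = \left(\left(-1\right) \frac{1}{5} + \frac{\left(10 + 0 + 0 \cdot 5\right)^{2}}{25} \left(-1\right)\right) \left(-162\right) - 4111 = \left(- \frac{1}{5} + \frac{\left(10 + 0 + 0\right)^{2}}{25} \left(-1\right)\right) \left(-162\right) - 4111 = \left(- \frac{1}{5} + \frac{10^{2}}{25} \left(-1\right)\right) \left(-162\right) - 4111 = \left(- \frac{1}{5} + \frac{1}{25} \cdot 100 \left(-1\right)\right) \left(-162\right) - 4111 = \left(- \frac{1}{5} + 4 \left(-1\right)\right) \left(-162\right) - 4111 = \left(- \frac{1}{5} - 4\right) \left(-162\right) - 4111 = \left(- \frac{21}{5}\right) \left(-162\right) - 4111 = \frac{3402}{5} - 4111 = - \frac{17153}{5}$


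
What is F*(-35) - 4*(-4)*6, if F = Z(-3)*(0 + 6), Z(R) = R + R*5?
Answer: 3876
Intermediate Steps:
Z(R) = 6*R (Z(R) = R + 5*R = 6*R)
F = -108 (F = (6*(-3))*(0 + 6) = -18*6 = -108)
F*(-35) - 4*(-4)*6 = -108*(-35) - 4*(-4)*6 = 3780 + 16*6 = 3780 + 96 = 3876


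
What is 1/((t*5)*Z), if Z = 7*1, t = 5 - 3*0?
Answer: 1/175 ≈ 0.0057143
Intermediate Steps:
t = 5 (t = 5 + 0 = 5)
Z = 7
1/((t*5)*Z) = 1/((5*5)*7) = 1/(25*7) = 1/175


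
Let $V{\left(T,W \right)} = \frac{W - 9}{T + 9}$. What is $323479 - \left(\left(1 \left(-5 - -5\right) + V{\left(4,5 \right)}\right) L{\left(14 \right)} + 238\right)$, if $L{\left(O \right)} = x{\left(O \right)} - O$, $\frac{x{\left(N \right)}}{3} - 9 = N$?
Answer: $\frac{4202353}{13} \approx 3.2326 \cdot 10^{5}$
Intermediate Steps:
$x{\left(N \right)} = 27 + 3 N$
$V{\left(T,W \right)} = \frac{-9 + W}{9 + T}$
$L{\left(O \right)} = 27 + 2 O$ ($L{\left(O \right)} = \left(27 + 3 O\right) - O = 27 + 2 O$)
$323479 - \left(\left(1 \left(-5 - -5\right) + V{\left(4,5 \right)}\right) L{\left(14 \right)} + 238\right) = 323479 - \left(\left(1 \left(-5 - -5\right) + \frac{-9 + 5}{9 + 4}\right) \left(27 + 2 \cdot 14\right) + 238\right) = 323479 - \left(\left(1 \left(-5 + 5\right) + \frac{1}{13} \left(-4\right)\right) \left(27 + 28\right) + 238\right) = 323479 - \left(\left(1 \cdot 0 + \frac{1}{13} \left(-4\right)\right) 55 + 238\right) = 323479 - \left(\left(0 - \frac{4}{13}\right) 55 + 238\right) = 323479 - \left(\left(- \frac{4}{13}\right) 55 + 238\right) = 323479 - \left(- \frac{220}{13} + 238\right) = 323479 - \frac{2874}{13} = \frac{4202353}{13}$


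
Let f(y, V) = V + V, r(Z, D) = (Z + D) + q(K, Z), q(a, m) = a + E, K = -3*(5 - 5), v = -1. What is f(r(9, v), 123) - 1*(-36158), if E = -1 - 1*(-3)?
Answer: 36404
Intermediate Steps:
E = 2 (E = -1 + 3 = 2)
K = 0 (K = -3*0 = 0)
q(a, m) = 2 + a (q(a, m) = a + 2 = 2 + a)
r(Z, D) = 2 + D + Z (r(Z, D) = (Z + D) + (2 + 0) = (D + Z) + 2 = 2 + D + Z)
f(y, V) = 2*V
f(r(9, v), 123) - 1*(-36158) = 2*123 - 1*(-36158) = 246 + 36158 = 36404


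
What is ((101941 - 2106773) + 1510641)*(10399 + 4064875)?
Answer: -2013963733334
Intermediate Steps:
((101941 - 2106773) + 1510641)*(10399 + 4064875) = (-2004832 + 1510641)*4075274 = -494191*4075274 = -2013963733334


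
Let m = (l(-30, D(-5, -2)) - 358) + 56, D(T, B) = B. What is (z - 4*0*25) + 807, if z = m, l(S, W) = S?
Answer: 475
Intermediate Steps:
m = -332 (m = (-30 - 358) + 56 = -388 + 56 = -332)
z = -332
(z - 4*0*25) + 807 = (-332 - 4*0*25) + 807 = (-332 + 0*25) + 807 = (-332 + 0) + 807 = -332 + 807 = 475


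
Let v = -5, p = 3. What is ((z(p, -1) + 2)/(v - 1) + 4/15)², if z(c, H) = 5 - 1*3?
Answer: 4/25 ≈ 0.16000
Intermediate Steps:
z(c, H) = 2 (z(c, H) = 5 - 3 = 2)
((z(p, -1) + 2)/(v - 1) + 4/15)² = ((2 + 2)/(-5 - 1) + 4/15)² = (4/(-6) + 4*(1/15))² = (4*(-⅙) + 4/15)² = (-⅔ + 4/15)² = (-⅖)² = 4/25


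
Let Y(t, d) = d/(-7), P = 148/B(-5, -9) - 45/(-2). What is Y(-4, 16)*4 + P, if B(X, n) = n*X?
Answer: 10487/630 ≈ 16.646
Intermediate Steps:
B(X, n) = X*n
P = 2321/90 (P = 148/((-5*(-9))) - 45/(-2) = 148/45 - 45*(-1/2) = 148*(1/45) + 45/2 = 148/45 + 45/2 = 2321/90 ≈ 25.789)
Y(t, d) = -d/7 (Y(t, d) = d*(-1/7) = -d/7)
Y(-4, 16)*4 + P = -1/7*16*4 + 2321/90 = -16/7*4 + 2321/90 = -64/7 + 2321/90 = 10487/630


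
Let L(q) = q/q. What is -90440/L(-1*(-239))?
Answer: -90440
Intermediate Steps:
L(q) = 1
-90440/L(-1*(-239)) = -90440/1 = -90440*1 = -90440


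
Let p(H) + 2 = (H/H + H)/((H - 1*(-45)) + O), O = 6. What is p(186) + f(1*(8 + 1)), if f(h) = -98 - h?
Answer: -25646/237 ≈ -108.21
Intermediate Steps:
p(H) = -2 + (1 + H)/(51 + H) (p(H) = -2 + (H/H + H)/((H - 1*(-45)) + 6) = -2 + (1 + H)/((H + 45) + 6) = -2 + (1 + H)/((45 + H) + 6) = -2 + (1 + H)/(51 + H))
p(186) + f(1*(8 + 1)) = (-101 - 1*186)/(51 + 186) + (-98 - (8 + 1)) = (-101 - 186)/237 + (-98 - 9) = (1/237)*(-287) + (-98 - 1*9) = -287/237 + (-98 - 9) = -287/237 - 107 = -25646/237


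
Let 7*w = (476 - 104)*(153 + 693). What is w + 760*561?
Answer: 3299232/7 ≈ 4.7132e+5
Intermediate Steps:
w = 314712/7 (w = ((476 - 104)*(153 + 693))/7 = (372*846)/7 = (⅐)*314712 = 314712/7 ≈ 44959.)
w + 760*561 = 314712/7 + 760*561 = 314712/7 + 426360 = 3299232/7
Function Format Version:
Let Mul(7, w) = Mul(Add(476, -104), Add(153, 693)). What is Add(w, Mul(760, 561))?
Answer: Rational(3299232, 7) ≈ 4.7132e+5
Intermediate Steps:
w = Rational(314712, 7) (w = Mul(Rational(1, 7), Mul(Add(476, -104), Add(153, 693))) = Mul(Rational(1, 7), Mul(372, 846)) = Mul(Rational(1, 7), 314712) = Rational(314712, 7) ≈ 44959.)
Add(w, Mul(760, 561)) = Add(Rational(314712, 7), Mul(760, 561)) = Add(Rational(314712, 7), 426360) = Rational(3299232, 7)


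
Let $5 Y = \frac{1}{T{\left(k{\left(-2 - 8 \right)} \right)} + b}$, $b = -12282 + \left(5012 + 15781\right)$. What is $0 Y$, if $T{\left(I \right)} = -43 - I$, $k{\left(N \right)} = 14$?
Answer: $0$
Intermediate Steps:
$b = 8511$ ($b = -12282 + 20793 = 8511$)
$Y = \frac{1}{42270}$ ($Y = \frac{1}{5 \left(\left(-43 - 14\right) + 8511\right)} = \frac{1}{5 \left(-57 + 8511\right)} = \frac{1}{5 \cdot 8454} = \frac{1}{5} \cdot \frac{1}{8454} = \frac{1}{42270} \approx 2.3657 \cdot 10^{-5}$)
$0 Y = 0 \cdot \frac{1}{42270} = 0$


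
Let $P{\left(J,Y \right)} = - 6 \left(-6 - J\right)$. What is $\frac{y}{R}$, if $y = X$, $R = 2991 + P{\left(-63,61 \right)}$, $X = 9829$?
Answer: $\frac{9829}{2649} \approx 3.7105$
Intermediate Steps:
$P{\left(J,Y \right)} = 36 + 6 J$
$R = 2649$ ($R = 2991 + \left(36 + 6 \left(-63\right)\right) = 2991 + \left(36 - 378\right) = 2991 - 342 = 2649$)
$y = 9829$
$\frac{y}{R} = \frac{9829}{2649}$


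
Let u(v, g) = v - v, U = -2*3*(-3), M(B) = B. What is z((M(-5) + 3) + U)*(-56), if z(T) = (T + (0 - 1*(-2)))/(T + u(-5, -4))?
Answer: -63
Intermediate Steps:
U = 18 (U = -6*(-3) = 18)
u(v, g) = 0
z(T) = (2 + T)/T (z(T) = (T + (0 - 1*(-2)))/(T + 0) = (T + (0 + 2))/T = (T + 2)/T = (2 + T)/T)
z((M(-5) + 3) + U)*(-56) = ((2 + ((-5 + 3) + 18))/((-5 + 3) + 18))*(-56) = ((2 + (-2 + 18))/(-2 + 18))*(-56) = ((2 + 16)/16)*(-56) = ((1/16)*18)*(-56) = (9/8)*(-56) = -63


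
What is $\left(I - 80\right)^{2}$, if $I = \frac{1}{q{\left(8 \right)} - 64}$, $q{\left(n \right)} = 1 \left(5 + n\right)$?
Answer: $\frac{16654561}{2601} \approx 6403.1$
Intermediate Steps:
$q{\left(n \right)} = 5 + n$
$I = - \frac{1}{51}$ ($I = \frac{1}{\left(5 + 8\right) - 64} = \frac{1}{13 - 64} = \frac{1}{-51} = - \frac{1}{51} \approx -0.019608$)
$\left(I - 80\right)^{2} = \left(- \frac{1}{51} - 80\right)^{2} = \left(- \frac{4081}{51}\right)^{2} = \frac{16654561}{2601}$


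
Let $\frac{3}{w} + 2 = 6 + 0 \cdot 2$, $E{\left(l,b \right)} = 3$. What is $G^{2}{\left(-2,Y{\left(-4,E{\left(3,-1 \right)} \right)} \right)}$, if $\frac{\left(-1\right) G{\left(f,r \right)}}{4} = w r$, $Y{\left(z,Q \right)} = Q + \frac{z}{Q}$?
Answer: $25$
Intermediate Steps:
$w = \frac{3}{4}$ ($w = \frac{3}{-2 + \left(6 + 0 \cdot 2\right)} = \frac{3}{-2 + \left(6 + 0\right)} = \frac{3}{-2 + 6} = \frac{3}{4} \approx 0.75$)
$G{\left(f,r \right)} = - 3 r$ ($G{\left(f,r \right)} = - 4 \frac{3 r}{4} = - 3 r$)
$G^{2}{\left(-2,Y{\left(-4,E{\left(3,-1 \right)} \right)} \right)} = \left(- 3 \left(3 - \frac{4}{3}\right)\right)^{2} = \left(\left(-3\right) \frac{5}{3}\right)^{2} = \left(-5\right)^{2} = 25$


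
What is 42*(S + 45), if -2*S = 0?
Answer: 1890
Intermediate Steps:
S = 0 (S = -½*0 = 0)
42*(S + 45) = 42*(0 + 45) = 42*45 = 1890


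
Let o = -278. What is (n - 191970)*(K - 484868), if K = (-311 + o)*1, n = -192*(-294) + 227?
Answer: 65679904815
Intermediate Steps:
n = 56675 (n = 56448 + 227 = 56675)
K = -589 (K = (-311 - 278)*1 = -589*1 = -589)
(n - 191970)*(K - 484868) = (56675 - 191970)*(-589 - 484868) = -135295*(-485457) = 65679904815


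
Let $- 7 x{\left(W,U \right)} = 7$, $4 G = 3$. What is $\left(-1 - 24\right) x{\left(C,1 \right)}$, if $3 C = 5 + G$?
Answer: $25$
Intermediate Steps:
$G = \frac{3}{4}$ ($G = \frac{1}{4} \cdot 3 = \frac{3}{4} \approx 0.75$)
$C = \frac{23}{12}$ ($C = \frac{5 + \frac{3}{4}}{3} = \frac{1}{3} \cdot \frac{23}{4} = \frac{23}{12} \approx 1.9167$)
$x{\left(W,U \right)} = -1$ ($x{\left(W,U \right)} = \left(- \frac{1}{7}\right) 7 = -1$)
$\left(-1 - 24\right) x{\left(C,1 \right)} = \left(-1 - 24\right) \left(-1\right) = \left(-25\right) \left(-1\right) = 25$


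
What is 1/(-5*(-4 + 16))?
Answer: -1/60 ≈ -0.016667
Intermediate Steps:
1/(-5*(-4 + 16)) = 1/(-5*12) = 1/(-60) = -1/60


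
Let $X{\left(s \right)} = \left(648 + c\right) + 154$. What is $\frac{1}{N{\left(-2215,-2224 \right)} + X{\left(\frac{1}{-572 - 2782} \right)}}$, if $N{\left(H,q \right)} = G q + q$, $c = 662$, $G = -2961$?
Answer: $\frac{1}{6584504} \approx 1.5187 \cdot 10^{-7}$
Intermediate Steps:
$N{\left(H,q \right)} = - 2960 q$ ($N{\left(H,q \right)} = - 2961 q + q = - 2960 q$)
$X{\left(s \right)} = 1464$ ($X{\left(s \right)} = \left(648 + 662\right) + 154 = 1310 + 154 = 1464$)
$\frac{1}{N{\left(-2215,-2224 \right)} + X{\left(\frac{1}{-572 - 2782} \right)}} = \frac{1}{\left(-2960\right) \left(-2224\right) + 1464} = \frac{1}{6583040 + 1464} = \frac{1}{6584504}$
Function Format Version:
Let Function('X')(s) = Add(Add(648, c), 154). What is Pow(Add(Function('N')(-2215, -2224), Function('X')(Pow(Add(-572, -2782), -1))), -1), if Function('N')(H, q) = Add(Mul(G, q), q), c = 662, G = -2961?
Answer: Rational(1, 6584504) ≈ 1.5187e-7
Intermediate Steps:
Function('N')(H, q) = Mul(-2960, q) (Function('N')(H, q) = Add(Mul(-2961, q), q) = Mul(-2960, q))
Function('X')(s) = 1464 (Function('X')(s) = Add(Add(648, 662), 154) = Add(1310, 154) = 1464)
Pow(Add(Function('N')(-2215, -2224), Function('X')(Pow(Add(-572, -2782), -1))), -1) = Pow(Add(Mul(-2960, -2224), 1464), -1) = Pow(Add(6583040, 1464), -1) = Pow(6584504, -1) = Rational(1, 6584504)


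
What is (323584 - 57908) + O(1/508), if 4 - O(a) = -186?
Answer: 265866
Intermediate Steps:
O(a) = 190 (O(a) = 4 - 1*(-186) = 4 + 186 = 190)
(323584 - 57908) + O(1/508) = (323584 - 57908) + 190 = 265676 + 190 = 265866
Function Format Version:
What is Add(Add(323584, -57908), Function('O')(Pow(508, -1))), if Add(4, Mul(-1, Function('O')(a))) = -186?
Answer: 265866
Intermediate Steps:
Function('O')(a) = 190 (Function('O')(a) = Add(4, Mul(-1, -186)) = Add(4, 186) = 190)
Add(Add(323584, -57908), Function('O')(Pow(508, -1))) = Add(Add(323584, -57908), 190) = Add(265676, 190) = 265866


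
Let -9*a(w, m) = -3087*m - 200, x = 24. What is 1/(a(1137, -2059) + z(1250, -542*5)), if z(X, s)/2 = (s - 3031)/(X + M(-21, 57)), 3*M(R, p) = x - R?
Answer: -11385/8040358583 ≈ -1.4160e-6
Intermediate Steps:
M(R, p) = 8 - R/3 (M(R, p) = (24 - R)/3 = 8 - R/3)
z(X, s) = 2*(-3031 + s)/(15 + X) (z(X, s) = 2*((s - 3031)/(X + (8 - 1/3*(-21)))) = 2*((-3031 + s)/(X + (8 + 7))) = 2*((-3031 + s)/(X + 15)) = 2*((-3031 + s)/(15 + X)) = 2*(-3031 + s)/(15 + X))
a(w, m) = 200/9 + 343*m (a(w, m) = -(-3087*m - 200)/9 = -(-200 - 3087*m)/9 = 200/9 + 343*m)
1/(a(1137, -2059) + z(1250, -542*5)) = 1/((200/9 + 343*(-2059)) + 2*(-3031 - 542*5)/(15 + 1250)) = 1/((200/9 - 706237) + 2*(-3031 - 2710)/1265) = 1/(-6355933/9 + 2*(1/1265)*(-5741)) = 1/(-6355933/9 - 11482/1265) = 1/(-8040358583/11385) = -11385/8040358583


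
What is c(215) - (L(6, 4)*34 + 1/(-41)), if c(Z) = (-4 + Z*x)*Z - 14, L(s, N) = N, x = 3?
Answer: 5644266/41 ≈ 1.3767e+5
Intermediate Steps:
c(Z) = -14 + Z*(-4 + 3*Z) (c(Z) = (-4 + Z*3)*Z - 14 = (-4 + 3*Z)*Z - 14 = Z*(-4 + 3*Z) - 14 = -14 + Z*(-4 + 3*Z))
c(215) - (L(6, 4)*34 + 1/(-41)) = (-14 - 4*215 + 3*215²) - (4*34 + 1/(-41)) = (-14 - 860 + 3*46225) - (136 - 1/41) = (-14 - 860 + 138675) - 1*5575/41 = 137801 - 5575/41 = 5644266/41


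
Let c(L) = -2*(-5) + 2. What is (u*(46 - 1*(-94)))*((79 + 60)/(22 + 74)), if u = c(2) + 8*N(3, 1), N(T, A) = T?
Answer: 14595/2 ≈ 7297.5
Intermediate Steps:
c(L) = 12 (c(L) = 10 + 2 = 12)
u = 36 (u = 12 + 8*3 = 12 + 24 = 36)
(u*(46 - 1*(-94)))*((79 + 60)/(22 + 74)) = (36*(46 - 1*(-94)))*((79 + 60)/(22 + 74)) = (36*(46 + 94))*(139/96) = (36*140)*(139*(1/96)) = 5040*(139/96) = 14595/2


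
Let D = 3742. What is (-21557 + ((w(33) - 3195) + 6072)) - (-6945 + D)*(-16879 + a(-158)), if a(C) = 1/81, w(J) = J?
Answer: -4380645601/81 ≈ -5.4082e+7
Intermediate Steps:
a(C) = 1/81
(-21557 + ((w(33) - 3195) + 6072)) - (-6945 + D)*(-16879 + a(-158)) = (-21557 + ((33 - 3195) + 6072)) - (-6945 + 3742)*(-16879 + 1/81) = (-21557 + (-3162 + 6072)) - (-3203)*(-1367198)/81 = (-21557 + 2910) - 1*4379135194/81 = -18647 - 4379135194/81 = -4380645601/81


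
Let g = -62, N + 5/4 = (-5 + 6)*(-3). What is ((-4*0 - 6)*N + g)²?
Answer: 5329/4 ≈ 1332.3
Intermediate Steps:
N = -17/4 (N = -5/4 + (-5 + 6)*(-3) = -5/4 + 1*(-3) = -5/4 - 3 = -17/4 ≈ -4.2500)
((-4*0 - 6)*N + g)² = ((-4*0 - 6)*(-17/4) - 62)² = ((0 - 6)*(-17/4) - 62)² = (-6*(-17/4) - 62)² = (51/2 - 62)² = (-73/2)² = 5329/4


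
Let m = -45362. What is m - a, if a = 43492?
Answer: -88854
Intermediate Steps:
m - a = -45362 - 1*43492 = -45362 - 43492 = -88854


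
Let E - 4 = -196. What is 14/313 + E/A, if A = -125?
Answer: 61846/39125 ≈ 1.5807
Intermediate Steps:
E = -192 (E = 4 - 196 = -192)
14/313 + E/A = 14/313 - 192/(-125) = 14*(1/313) - 192*(-1/125) = 14/313 + 192/125 = 61846/39125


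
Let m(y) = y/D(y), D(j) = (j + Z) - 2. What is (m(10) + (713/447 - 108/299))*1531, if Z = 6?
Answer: 2790464902/935571 ≈ 2982.6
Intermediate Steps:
D(j) = 4 + j (D(j) = (j + 6) - 2 = (6 + j) - 2 = 4 + j)
m(y) = y/(4 + y)
(m(10) + (713/447 - 108/299))*1531 = (10/(4 + 10) + (713/447 - 108/299))*1531 = (10/14 + (713*(1/447) - 108*1/299))*1531 = (10*(1/14) + (713/447 - 108/299))*1531 = (5/7 + 164911/133653)*1531 = (1822642/935571)*1531 = 2790464902/935571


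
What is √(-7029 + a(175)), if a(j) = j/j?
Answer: 2*I*√1757 ≈ 83.833*I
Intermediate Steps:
a(j) = 1
√(-7029 + a(175)) = √(-7029 + 1) = √(-7028) = 2*I*√1757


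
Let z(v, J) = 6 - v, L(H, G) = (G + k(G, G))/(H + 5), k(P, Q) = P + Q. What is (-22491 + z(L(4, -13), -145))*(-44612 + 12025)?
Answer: 2197732454/3 ≈ 7.3258e+8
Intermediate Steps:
L(H, G) = 3*G/(5 + H) (L(H, G) = (G + (G + G))/(H + 5) = (G + 2*G)/(5 + H) = (3*G)/(5 + H) = 3*G/(5 + H))
(-22491 + z(L(4, -13), -145))*(-44612 + 12025) = (-22491 + (6 - 3*(-13)/(5 + 4)))*(-44612 + 12025) = (-22491 + (6 - 3*(-13)/9))*(-32587) = (-22491 + (6 - 1*(-13/3)))*(-32587) = (-22491 + (6 + 13/3))*(-32587) = (-22491 + 31/3)*(-32587) = -67442/3*(-32587) = 2197732454/3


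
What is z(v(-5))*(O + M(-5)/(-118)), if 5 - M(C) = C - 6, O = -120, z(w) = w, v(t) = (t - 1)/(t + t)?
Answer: -21264/295 ≈ -72.081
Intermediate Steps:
v(t) = (-1 + t)/(2*t) (v(t) = (-1 + t)/((2*t)) = (-1 + t)*(1/(2*t)) = (-1 + t)/(2*t))
M(C) = 11 - C (M(C) = 5 - (C - 6) = 5 - (-6 + C) = 5 + (6 - C) = 11 - C)
z(v(-5))*(O + M(-5)/(-118)) = ((½)*(-1 - 5)/(-5))*(-120 + (11 - 1*(-5))/(-118)) = ((½)*(-⅕)*(-6))*(-120 + (11 + 5)*(-1/118)) = 3*(-120 + 16*(-1/118))/5 = 3*(-120 - 8/59)/5 = (⅗)*(-7088/59) = -21264/295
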